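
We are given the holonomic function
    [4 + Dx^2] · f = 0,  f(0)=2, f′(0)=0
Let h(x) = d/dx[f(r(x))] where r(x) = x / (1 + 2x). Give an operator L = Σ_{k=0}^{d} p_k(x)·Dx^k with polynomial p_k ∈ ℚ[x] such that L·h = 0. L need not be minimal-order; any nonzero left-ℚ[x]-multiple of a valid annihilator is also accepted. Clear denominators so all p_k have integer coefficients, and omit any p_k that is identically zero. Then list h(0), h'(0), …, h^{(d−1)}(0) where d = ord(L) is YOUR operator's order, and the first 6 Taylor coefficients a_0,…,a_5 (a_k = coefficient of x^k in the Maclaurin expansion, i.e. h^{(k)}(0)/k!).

f: a_k = 2, 0, -4, 0, 4/3, 0, …
Change of var in L_f (x↦r) gives L₀.
h=h₀': d/dx-closure on L₀ ⇒ L.
L = (28 + 96·x + 96·x^2) + (12 + 72·x + 144·x^2 + 96·x^3)·Dx + (1 + 8·x + 24·x^2 + 32·x^3 + 16·x^4)·Dx^2  (order 2).
h: a_k = 0, -8, 48, -560/3, 1760/3, -24016/15, …
ICs: h(0) = 0, h′(0) = -8.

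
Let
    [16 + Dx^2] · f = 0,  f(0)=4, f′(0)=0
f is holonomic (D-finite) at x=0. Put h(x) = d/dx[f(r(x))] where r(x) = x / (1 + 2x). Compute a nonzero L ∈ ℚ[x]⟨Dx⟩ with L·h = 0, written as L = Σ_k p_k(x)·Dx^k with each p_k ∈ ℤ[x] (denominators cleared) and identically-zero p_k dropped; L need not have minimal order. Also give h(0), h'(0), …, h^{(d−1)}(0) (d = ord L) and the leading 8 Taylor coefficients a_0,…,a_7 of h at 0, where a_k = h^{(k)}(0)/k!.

f: a_k = 4, 0, -32, 0, 128/3, 0, -1024/45, 0, …
Substitute x→r, Dx→(1/r')Dx; clear ⇒ L₀.
Differentiate: ansatz ord ≤ ord L₀ ⇒ L.
L = (40 + 96·x + 96·x^2) + (12 + 72·x + 144·x^2 + 96·x^3)·Dx + (1 + 8·x + 24·x^2 + 32·x^3 + 16·x^4)·Dx^2  (order 2).
h: a_k = 0, -64, 384, -4096/3, 10240/3, -78848/15, -14336/5, 19283968/315, …
ICs: h(0) = 0, h′(0) = -64.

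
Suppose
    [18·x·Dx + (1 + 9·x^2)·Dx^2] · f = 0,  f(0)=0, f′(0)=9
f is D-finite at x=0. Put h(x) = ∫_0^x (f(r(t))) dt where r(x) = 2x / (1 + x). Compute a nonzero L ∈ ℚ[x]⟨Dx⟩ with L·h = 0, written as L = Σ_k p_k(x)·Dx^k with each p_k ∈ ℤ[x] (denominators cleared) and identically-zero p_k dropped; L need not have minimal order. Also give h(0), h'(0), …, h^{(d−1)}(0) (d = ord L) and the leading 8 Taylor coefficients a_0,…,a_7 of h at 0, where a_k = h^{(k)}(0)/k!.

L = (2 + 74·x)·Dx^2 + (1 + 2·x + 37·x^2)·Dx^3  (order 3).
h: a_k = 0, 0, 9, -6, -99/2, 126, 2823/5, -21186/7, …
ICs: h(0) = 0, h′(0) = 0, h′′(0) = 18.

f: a_k = 0, 9, 0, -27, 0, 729/5, 0, -6561/7, …
h₀=f(r): pull back L_f along r ⇒ L₀.
Integrate: L := L₀·Dx.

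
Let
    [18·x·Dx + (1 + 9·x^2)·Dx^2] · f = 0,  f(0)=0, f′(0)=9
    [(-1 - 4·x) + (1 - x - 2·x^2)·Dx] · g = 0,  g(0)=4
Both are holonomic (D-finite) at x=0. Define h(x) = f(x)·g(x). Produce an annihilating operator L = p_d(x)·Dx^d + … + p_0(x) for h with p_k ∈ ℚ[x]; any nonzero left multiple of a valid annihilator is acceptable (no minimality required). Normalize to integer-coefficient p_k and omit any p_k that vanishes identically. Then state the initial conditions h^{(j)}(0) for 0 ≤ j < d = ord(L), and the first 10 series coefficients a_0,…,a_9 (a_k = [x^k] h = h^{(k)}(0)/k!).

f: a_k = 0, 9, 0, -27, 0, 729/5, 0, -6561/7, 0, 6561, …
g: a_k = 4, 4, 12, 20, 44, 84, 172, 340, 684, 1364, …
Product ⇒ symmetric product L₀, ord ≤ 2.
L = (4 + 18·x + 108·x^2) + (2 - 10·x + 36·x^2 + 108·x^3)·Dx + (-1 + x - 7·x^2 + 9·x^3 + 18·x^4)·Dx^2  (order 2).
h: a_k = 0, 36, 36, 0, 72, 3276/5, 3996/5, -57384/35, -288/7, 802332/35, …
ICs: h(0) = 0, h′(0) = 36.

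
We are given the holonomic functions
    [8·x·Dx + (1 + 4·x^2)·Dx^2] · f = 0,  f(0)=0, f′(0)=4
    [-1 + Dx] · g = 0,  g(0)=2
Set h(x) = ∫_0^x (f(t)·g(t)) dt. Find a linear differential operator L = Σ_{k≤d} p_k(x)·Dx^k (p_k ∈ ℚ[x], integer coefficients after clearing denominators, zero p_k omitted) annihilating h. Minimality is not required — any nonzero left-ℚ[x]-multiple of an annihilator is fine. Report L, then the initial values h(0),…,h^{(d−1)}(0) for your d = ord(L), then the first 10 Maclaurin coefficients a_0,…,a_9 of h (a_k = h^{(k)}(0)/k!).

L = (1 - 8·x + 4·x^2)·Dx + (-2 + 8·x - 8·x^2)·Dx^2 + (1 + 4·x^2)·Dx^3  (order 3).
h: a_k = 0, 0, 4, 8/3, -5/3, -28/15, 103/30, 215/63, -12763/1680, -43447/5670, …
ICs: h(0) = 0, h′(0) = 0, h′′(0) = 8.

f: a_k = 0, 4, 0, -16/3, 0, 64/5, 0, -256/7, 0, 1024/9, …
g: a_k = 2, 2, 1, 1/3, 1/12, 1/60, 1/360, 1/2520, 1/20160, 1/181440, …
h₀=f·g: eliminate ⇒ L₀, order ≤ 2·1.
Integrate: L := L₀·Dx.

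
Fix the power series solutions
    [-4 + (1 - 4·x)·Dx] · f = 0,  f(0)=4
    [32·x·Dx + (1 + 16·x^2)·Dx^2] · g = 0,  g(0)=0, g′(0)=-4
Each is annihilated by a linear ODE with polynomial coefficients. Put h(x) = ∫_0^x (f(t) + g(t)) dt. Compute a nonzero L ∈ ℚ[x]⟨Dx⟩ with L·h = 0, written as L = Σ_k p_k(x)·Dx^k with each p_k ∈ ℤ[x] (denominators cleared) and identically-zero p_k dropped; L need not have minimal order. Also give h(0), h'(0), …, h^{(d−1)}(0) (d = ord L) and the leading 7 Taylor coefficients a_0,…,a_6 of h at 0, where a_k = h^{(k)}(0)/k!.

L = (-32 + 512·x + 1536·x^2)·Dx^2 + (16 - 32·x + 256·x^2 + 1536·x^3)·Dx^3 + (-1 + 256·x^4)·Dx^4  (order 4).
h: a_k = 0, 4, 6, 64/3, 208/3, 1024/5, 9728/15, …
ICs: h(0) = 0, h′(0) = 4, h′′(0) = 12, h′′′(0) = 128.

f: a_k = 4, 16, 64, 256, 1024, 4096, 16384, …
g: a_k = 0, -4, 0, 64/3, 0, -1024/5, 0, …
L₀ := lclm(L_f,L_g); ord L₀ ≤ 1+2.
h=∫₀ˣh₀: take L = L₀·Dx.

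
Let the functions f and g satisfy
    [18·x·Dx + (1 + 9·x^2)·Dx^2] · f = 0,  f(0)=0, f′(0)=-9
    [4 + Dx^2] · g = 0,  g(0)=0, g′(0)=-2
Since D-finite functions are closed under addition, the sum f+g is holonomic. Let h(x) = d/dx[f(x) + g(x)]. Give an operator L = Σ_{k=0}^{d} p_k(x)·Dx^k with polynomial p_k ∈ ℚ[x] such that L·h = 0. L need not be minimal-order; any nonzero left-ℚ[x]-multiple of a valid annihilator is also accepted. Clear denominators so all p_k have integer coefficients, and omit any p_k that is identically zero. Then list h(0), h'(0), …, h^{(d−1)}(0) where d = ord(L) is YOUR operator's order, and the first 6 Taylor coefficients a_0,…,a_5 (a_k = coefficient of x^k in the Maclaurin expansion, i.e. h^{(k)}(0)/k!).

f: a_k = 0, -9, 0, 27, 0, -729/5, …
g: a_k = 0, -2, 0, 4/3, 0, -4/15, …
h₀=f+g: left-lcm gives L₀, ord ≤ 4.
Derive L from L₀ (diff closure).
L = (-3744·x + 37584·x^3 + 11664·x^5) + (-28 + 864·x^2 + 10692·x^4 + 5832·x^6)·Dx + (-936·x + 9396·x^3 + 2916·x^5)·Dx^2 + (-7 + 216·x^2 + 2673·x^4 + 1458·x^6)·Dx^3  (order 3).
h: a_k = -11, 0, 85, 0, -2191/3, 0, …
ICs: h(0) = -11, h′(0) = 0, h′′(0) = 170.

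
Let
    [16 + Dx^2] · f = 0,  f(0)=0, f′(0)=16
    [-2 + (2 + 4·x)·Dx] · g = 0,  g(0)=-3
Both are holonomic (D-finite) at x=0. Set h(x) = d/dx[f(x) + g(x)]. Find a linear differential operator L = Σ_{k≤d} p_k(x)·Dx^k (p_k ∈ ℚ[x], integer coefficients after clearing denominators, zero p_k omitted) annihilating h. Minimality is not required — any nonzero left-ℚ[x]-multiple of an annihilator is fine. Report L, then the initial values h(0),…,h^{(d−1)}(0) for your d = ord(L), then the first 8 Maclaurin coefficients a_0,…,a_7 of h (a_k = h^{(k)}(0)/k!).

L = (-496 - 1024·x - 1024·x^2) + (-304 - 1632·x - 3072·x^2 - 2048·x^3)·Dx + (-31 - 64·x - 64·x^2)·Dx^2 + (-19 - 102·x - 192·x^2 - 128·x^3)·Dx^3  (order 3).
h: a_k = 13, 3, -265/2, 15/2, 3781/24, 189/8, -96721/720, 1287/16, …
ICs: h(0) = 13, h′(0) = 3, h′′(0) = -265.

f: a_k = 0, 16, 0, -128/3, 0, 512/15, 0, -4096/315, …
g: a_k = -3, -3, 3/2, -3/2, 15/8, -21/8, 63/16, -99/16, …
f+g: L₀ = lclm(L_f,L_g), ord ≤ 2+1.
Differentiate: ansatz ord ≤ ord L₀ ⇒ L.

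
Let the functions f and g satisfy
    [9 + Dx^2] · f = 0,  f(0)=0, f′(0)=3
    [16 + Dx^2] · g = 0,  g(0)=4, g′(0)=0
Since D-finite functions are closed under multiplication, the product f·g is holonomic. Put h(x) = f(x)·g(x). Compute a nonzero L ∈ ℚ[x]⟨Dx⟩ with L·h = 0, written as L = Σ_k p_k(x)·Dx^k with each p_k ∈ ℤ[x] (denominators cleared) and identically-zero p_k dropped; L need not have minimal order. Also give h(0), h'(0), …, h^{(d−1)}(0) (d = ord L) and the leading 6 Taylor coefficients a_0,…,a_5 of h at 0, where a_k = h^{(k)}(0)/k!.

f: a_k = 0, 3, 0, -9/2, 0, 81/40, …
g: a_k = 4, 0, -32, 0, 128/3, 0, …
Product ⇒ symmetric product L₀, ord ≤ 4.
L = 49 + 50·Dx^2 + Dx^4  (order 4).
h: a_k = 0, 12, 0, -114, 0, 2801/10, …
ICs: h(0) = 0, h′(0) = 12, h′′(0) = 0, h′′′(0) = -684.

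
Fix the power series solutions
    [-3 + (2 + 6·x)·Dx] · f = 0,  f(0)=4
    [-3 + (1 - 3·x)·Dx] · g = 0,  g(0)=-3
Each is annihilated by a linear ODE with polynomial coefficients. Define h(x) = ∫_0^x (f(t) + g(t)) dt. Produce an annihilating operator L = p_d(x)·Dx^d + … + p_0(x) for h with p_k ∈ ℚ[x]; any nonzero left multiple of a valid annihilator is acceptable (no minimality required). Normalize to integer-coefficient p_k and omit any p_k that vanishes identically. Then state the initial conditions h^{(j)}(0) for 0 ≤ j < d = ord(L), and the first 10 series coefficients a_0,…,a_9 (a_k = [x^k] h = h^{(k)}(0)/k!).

f: a_k = 4, 6, -9/2, 27/4, -405/32, 1701/64, -15309/256, 72171/512, -2814669/8192, 14073345/16384, …
g: a_k = -3, -9, -27, -81, -243, -729, -2187, -6561, -19683, -59049, …
h₀=f+g: left-lcm gives L₀, ord ≤ 2.
h=∫h₀ ⇒ L = L₀·Dx.
L = (45 + 81·x)·Dx + (-27 - 126·x - 243·x^2)·Dx^2 + (2 + 18·x - 18·x^2 - 162·x^3)·Dx^3  (order 3).
h: a_k = 0, 1, -3/2, -21/2, -297/16, -8181/160, -14985/128, -575181/1792, -3287061/4096, -18228645/8192, …
ICs: h(0) = 0, h′(0) = 1, h′′(0) = -3.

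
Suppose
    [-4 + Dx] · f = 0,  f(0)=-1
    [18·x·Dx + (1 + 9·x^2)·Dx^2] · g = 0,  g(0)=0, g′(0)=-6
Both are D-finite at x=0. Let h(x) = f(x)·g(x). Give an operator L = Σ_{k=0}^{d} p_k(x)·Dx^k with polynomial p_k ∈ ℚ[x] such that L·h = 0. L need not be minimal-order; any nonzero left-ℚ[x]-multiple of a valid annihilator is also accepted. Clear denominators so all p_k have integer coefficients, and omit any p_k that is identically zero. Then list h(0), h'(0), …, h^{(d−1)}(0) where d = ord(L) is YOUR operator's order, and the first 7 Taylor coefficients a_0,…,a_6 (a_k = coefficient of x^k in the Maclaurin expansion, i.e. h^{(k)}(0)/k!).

L = (16 - 72·x + 144·x^2) + (-8 + 18·x - 72·x^2)·Dx + (1 + 9·x^2)·Dx^2  (order 2).
h: a_k = 0, 6, 24, 30, -8, 86/5, 248, …
ICs: h(0) = 0, h′(0) = 6.

f: a_k = -1, -4, -8, -32/3, -32/3, -128/15, -256/45, …
g: a_k = 0, -6, 0, 18, 0, -486/5, 0, …
Sym-product of L_f,L_g gives L₀ (≤ ord 2).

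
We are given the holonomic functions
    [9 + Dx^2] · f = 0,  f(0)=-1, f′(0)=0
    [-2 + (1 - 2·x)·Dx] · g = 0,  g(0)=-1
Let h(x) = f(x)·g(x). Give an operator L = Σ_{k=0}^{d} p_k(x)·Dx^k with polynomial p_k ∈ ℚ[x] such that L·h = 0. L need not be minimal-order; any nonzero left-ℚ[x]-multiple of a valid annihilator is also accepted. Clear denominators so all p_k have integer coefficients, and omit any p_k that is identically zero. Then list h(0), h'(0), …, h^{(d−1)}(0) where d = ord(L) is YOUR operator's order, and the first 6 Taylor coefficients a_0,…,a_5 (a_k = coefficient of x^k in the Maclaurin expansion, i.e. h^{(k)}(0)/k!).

f: a_k = -1, 0, 9/2, 0, -27/8, 0, …
g: a_k = -1, -2, -4, -8, -16, -32, …
f·g: L₀ = L_f ⊗_s L_g, ord ≤ 2·1.
L = (-9 + 18·x) + 4·Dx + (-1 + 2·x)·Dx^2  (order 2).
h: a_k = 1, 2, -1/2, -1, 11/8, 11/4, …
ICs: h(0) = 1, h′(0) = 2.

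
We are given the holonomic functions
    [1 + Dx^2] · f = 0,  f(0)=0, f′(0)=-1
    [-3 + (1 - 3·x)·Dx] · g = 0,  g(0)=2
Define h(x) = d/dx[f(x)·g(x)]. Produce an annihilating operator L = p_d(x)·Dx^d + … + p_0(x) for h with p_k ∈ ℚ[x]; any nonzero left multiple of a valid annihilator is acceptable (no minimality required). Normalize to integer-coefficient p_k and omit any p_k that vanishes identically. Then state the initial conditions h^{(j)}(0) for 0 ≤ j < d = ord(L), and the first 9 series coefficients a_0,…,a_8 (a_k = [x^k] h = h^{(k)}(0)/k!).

f: a_k = 0, -1, 0, 1/6, 0, -1/120, 0, 1/5040, 0, …
g: a_k = 2, 6, 18, 54, 162, 486, 1458, 4374, 13122, …
h₀=f·g: eliminate ⇒ L₀, order ≤ 2·1.
Derive L from L₀ (diff closure).
L = (-17 - 6·x + 9·x^2) + (-6 + 18·x)·Dx + (1 - 6·x + 9·x^2)·Dx^2  (order 2).
h: a_k = -2, -12, -53, -212, -9541/12, -28623/10, -3606497/360, -3606497/105, -2337010057/20160, …
ICs: h(0) = -2, h′(0) = -12.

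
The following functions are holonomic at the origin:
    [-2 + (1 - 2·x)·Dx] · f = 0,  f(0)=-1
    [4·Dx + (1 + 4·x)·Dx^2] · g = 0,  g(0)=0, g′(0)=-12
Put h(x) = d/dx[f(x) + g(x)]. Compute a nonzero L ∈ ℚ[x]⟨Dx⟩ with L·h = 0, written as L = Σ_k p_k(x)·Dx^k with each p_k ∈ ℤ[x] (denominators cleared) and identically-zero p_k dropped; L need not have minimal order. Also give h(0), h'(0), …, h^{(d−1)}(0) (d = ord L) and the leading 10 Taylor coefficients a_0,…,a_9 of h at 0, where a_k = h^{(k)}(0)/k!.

f: a_k = -1, -2, -4, -8, -16, -32, -64, -128, -256, -512, …
g: a_k = 0, -12, 24, -64, 192, -3072/5, 2048, -49152/7, 24576, -262144/3, …
L₀ := lclm(L_f,L_g); ord L₀ ≤ 1+2.
h=h₀': d/dx-closure on L₀ ⇒ L.
L = (28 + 16·x) + (-1 + 40·x + 32·x^2)·Dx + (-1 - 3·x + 6·x^2 + 8·x^3)·Dx^2  (order 2).
h: a_k = -14, 40, -216, 704, -3232, 11904, -50048, 194560, -791040, 3135488, …
ICs: h(0) = -14, h′(0) = 40.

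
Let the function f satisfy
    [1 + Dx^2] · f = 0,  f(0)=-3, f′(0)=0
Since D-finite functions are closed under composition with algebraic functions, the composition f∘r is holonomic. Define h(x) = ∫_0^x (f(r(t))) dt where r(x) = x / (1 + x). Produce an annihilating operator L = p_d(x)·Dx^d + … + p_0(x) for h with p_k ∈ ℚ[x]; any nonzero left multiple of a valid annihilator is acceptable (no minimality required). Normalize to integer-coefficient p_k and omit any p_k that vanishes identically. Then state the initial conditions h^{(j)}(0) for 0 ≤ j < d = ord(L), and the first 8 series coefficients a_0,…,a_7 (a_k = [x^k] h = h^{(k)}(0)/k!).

f: a_k = -3, 0, 3/2, 0, -1/8, 0, 1/240, 0, …
Substitute x→r, Dx→(1/r')Dx; clear ⇒ L₀.
∫: right-multiply L₀ by Dx.
L = Dx + (2 + 6·x + 6·x^2 + 2·x^3)·Dx^2 + (1 + 4·x + 6·x^2 + 4·x^3 + x^4)·Dx^3  (order 3).
h: a_k = 0, -3, 0, 1/2, -3/4, 7/8, -11/12, 1501/1680, …
ICs: h(0) = 0, h′(0) = -3, h′′(0) = 0.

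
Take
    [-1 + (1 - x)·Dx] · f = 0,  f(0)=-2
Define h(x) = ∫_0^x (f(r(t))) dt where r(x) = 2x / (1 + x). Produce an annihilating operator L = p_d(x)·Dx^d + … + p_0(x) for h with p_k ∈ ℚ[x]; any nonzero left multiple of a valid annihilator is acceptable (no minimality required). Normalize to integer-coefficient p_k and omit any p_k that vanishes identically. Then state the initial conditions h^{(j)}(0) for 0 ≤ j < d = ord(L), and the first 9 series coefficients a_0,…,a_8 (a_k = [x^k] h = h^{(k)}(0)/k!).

f: a_k = -2, -2, -2, -2, -2, -2, -2, -2, -2, …
Substitute x→r, Dx→(1/r')Dx; clear ⇒ L₀.
∫: right-multiply L₀ by Dx.
L = 2·Dx + (-1 + x^2)·Dx^2  (order 2).
h: a_k = 0, -2, -2, -4/3, -1, -4/5, -2/3, -4/7, -1/2, …
ICs: h(0) = 0, h′(0) = -2.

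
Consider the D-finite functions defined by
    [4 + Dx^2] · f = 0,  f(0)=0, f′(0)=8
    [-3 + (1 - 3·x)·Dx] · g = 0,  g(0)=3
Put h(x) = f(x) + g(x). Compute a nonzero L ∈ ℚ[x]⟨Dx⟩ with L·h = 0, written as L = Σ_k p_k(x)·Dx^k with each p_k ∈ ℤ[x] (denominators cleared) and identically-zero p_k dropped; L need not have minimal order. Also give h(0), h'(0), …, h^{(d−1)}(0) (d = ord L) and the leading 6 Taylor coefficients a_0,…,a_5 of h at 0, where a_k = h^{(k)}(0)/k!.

L = (-348 + 144·x - 216·x^2) + (44 - 180·x + 216·x^2 - 216·x^3)·Dx + (-87 + 36·x - 54·x^2)·Dx^2 + (11 - 45·x + 54·x^2 - 54·x^3)·Dx^3  (order 3).
h: a_k = 3, 17, 27, 227/3, 243, 10951/15, …
ICs: h(0) = 3, h′(0) = 17, h′′(0) = 54.

f: a_k = 0, 8, 0, -16/3, 0, 16/15, …
g: a_k = 3, 9, 27, 81, 243, 729, …
h₀=f+g: left-lcm gives L₀, ord ≤ 3.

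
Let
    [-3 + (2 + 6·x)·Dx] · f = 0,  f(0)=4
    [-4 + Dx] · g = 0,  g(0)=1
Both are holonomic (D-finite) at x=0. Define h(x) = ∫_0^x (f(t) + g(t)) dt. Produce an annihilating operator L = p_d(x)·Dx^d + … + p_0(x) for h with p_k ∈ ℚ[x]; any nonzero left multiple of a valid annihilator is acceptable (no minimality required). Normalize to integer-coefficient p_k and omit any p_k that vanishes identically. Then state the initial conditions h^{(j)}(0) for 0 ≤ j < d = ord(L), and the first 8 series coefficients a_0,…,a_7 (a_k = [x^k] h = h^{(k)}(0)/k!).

f: a_k = 4, 6, -9/2, 27/4, -405/32, 1701/64, -15309/256, 72171/512, …
g: a_k = 1, 4, 8, 32/3, 32/3, 128/15, 256/45, 1024/315, …
Weyl lclm of L_f,L_g ⇒ L₀ (ord ≤ 2).
h=∫₀ˣh₀: take L = L₀·Dx.
L = (132 + 288·x)·Dx + (-73 - 384·x - 576·x^2)·Dx^2 + (10 + 78·x + 144·x^2)·Dx^3  (order 3).
h: a_k = 0, 5, 5, 7/6, 209/48, -191/480, 33707/5760, -623369/80640, …
ICs: h(0) = 0, h′(0) = 5, h′′(0) = 10.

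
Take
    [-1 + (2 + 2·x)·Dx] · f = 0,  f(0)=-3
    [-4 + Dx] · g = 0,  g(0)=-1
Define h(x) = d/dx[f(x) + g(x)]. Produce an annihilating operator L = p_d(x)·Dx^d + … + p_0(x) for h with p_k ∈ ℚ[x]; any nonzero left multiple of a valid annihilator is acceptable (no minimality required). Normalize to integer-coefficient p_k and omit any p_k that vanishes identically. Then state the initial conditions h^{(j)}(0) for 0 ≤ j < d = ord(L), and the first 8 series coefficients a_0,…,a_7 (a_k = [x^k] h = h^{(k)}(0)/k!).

f: a_k = -3, -3/2, 3/8, -3/16, 15/128, -21/256, 63/1024, -99/2048, …
g: a_k = -1, -4, -8, -32/3, -32/3, -128/15, -256/45, -1024/315, …
Weyl lclm of L_f,L_g ⇒ L₀ (ord ≤ 2).
Derive L from L₀ (diff closure).
L = (-44 - 32·x) + (-61 - 128·x - 64·x^2)·Dx + (18 + 34·x + 16·x^2)·Dx^2  (order 2).
h: a_k = -11/2, -61/4, -521/16, -4051/96, -33083/768, -259309/7680, -2128337/92160, -16371811/1290240, …
ICs: h(0) = -11/2, h′(0) = -61/4.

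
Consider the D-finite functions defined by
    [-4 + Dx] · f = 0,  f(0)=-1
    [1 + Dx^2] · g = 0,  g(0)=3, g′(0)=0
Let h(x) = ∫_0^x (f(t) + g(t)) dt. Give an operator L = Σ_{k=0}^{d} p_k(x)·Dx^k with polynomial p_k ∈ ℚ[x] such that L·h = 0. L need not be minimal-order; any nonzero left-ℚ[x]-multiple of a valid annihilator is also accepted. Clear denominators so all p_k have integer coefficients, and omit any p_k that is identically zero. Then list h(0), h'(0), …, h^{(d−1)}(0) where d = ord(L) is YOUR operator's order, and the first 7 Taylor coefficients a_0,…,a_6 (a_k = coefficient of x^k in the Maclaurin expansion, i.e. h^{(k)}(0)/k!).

f: a_k = -1, -4, -8, -32/3, -32/3, -128/15, -256/45, …
g: a_k = 3, 0, -3/2, 0, 1/8, 0, -1/240, …
f+g: L₀ = lclm(L_f,L_g), ord ≤ 1+2.
Integrate: L := L₀·Dx.
L = -4·Dx + Dx^2 - 4·Dx^3 + Dx^4  (order 4).
h: a_k = 0, 2, -2, -19/6, -8/3, -253/120, -64/45, …
ICs: h(0) = 0, h′(0) = 2, h′′(0) = -4, h′′′(0) = -19.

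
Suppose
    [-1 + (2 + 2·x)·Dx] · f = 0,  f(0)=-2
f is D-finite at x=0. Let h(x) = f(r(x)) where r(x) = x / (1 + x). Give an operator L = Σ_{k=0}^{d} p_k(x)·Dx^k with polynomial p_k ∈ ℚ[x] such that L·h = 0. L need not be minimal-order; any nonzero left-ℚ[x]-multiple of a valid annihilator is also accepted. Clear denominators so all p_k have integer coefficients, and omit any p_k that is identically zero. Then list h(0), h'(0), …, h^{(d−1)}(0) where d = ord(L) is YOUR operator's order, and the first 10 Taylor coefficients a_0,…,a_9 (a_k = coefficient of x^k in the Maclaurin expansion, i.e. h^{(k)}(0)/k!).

L = -1 + (2 + 6·x + 4·x^2)·Dx  (order 1).
h: a_k = -2, -1, 5/4, -13/8, 141/64, -399/128, 2353/512, -7205/1024, 182461/16384, -594203/32768, …
ICs: h(0) = -2.

f: a_k = -2, -1, 1/4, -1/8, 5/64, -7/128, 21/512, -33/1024, 429/16384, -715/32768, …
Change of var in L_f (x↦r) gives L₀.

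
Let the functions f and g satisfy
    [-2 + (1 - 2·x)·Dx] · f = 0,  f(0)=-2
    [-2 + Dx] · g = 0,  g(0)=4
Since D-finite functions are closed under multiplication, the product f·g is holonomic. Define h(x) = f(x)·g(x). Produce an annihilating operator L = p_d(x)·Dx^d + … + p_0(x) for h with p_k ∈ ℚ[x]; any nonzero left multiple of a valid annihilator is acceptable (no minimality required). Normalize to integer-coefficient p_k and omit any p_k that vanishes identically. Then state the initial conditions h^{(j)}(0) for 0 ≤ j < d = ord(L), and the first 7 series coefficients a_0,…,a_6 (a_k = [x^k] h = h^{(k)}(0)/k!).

f: a_k = -2, -4, -8, -16, -32, -64, -128, …
g: a_k = 4, 8, 8, 16/3, 8/3, 16/15, 16/45, …
Product ⇒ symmetric product L₀, ord ≤ 1.
L = (4 - 4·x) + (-1 + 2·x)·Dx  (order 1).
h: a_k = -8, -32, -80, -512/3, -1040/3, -10432/15, -62624/45, …
ICs: h(0) = -8.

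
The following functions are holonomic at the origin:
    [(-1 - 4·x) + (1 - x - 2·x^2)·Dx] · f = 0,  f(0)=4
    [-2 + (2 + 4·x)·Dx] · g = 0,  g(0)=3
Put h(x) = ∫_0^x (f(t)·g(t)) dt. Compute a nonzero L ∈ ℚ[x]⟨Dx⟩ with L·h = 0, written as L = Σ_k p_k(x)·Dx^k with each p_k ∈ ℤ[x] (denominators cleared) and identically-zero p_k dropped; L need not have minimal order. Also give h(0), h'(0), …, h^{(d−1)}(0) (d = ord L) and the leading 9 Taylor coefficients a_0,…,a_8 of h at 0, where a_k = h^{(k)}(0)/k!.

f: a_k = 4, 4, 12, 20, 44, 84, 172, 340, 684, …
g: a_k = 3, 3, -3/2, 3/2, -15/8, 21/8, -63/16, 99/16, -1287/128, …
h₀=f·g: eliminate ⇒ L₀, order ≤ 1·1.
∫: right-multiply L₀ by Dx.
L = (2 + 5·x + 6·x^2)·Dx + (-1 - x + 4·x^2 + 4·x^3)·Dx^2  (order 2).
h: a_k = 0, 12, 12, 14, 24, 69/2, 125/2, 2817/28, 1479/8, …
ICs: h(0) = 0, h′(0) = 12.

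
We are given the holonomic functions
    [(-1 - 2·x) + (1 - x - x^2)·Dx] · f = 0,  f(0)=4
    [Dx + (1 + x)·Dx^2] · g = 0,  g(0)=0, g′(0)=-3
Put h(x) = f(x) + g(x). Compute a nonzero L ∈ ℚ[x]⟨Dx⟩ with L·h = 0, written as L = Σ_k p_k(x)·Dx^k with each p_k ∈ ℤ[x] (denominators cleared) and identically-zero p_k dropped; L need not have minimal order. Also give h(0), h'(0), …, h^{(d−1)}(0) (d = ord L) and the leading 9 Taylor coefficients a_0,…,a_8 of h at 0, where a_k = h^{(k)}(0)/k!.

f: a_k = 4, 4, 8, 12, 20, 32, 52, 84, 136, …
g: a_k = 0, -3, 3/2, -1, 3/4, -3/5, 1/2, -3/7, 3/8, …
h₀=f+g: left-lcm gives L₀, ord ≤ 3.
L = (26 + 70·x + 76·x^2 + 36·x^3 + 12·x^4)·Dx + (16 + 84·x + 160·x^2 + 144·x^3 + 74·x^4 + 20·x^5)·Dx^2 + (-5 - 11·x + x^2 + 23·x^3 + 29·x^4 + 17·x^5 + 4·x^6)·Dx^3  (order 3).
h: a_k = 4, 1, 19/2, 11, 83/4, 157/5, 105/2, 585/7, 1091/8, …
ICs: h(0) = 4, h′(0) = 1, h′′(0) = 19.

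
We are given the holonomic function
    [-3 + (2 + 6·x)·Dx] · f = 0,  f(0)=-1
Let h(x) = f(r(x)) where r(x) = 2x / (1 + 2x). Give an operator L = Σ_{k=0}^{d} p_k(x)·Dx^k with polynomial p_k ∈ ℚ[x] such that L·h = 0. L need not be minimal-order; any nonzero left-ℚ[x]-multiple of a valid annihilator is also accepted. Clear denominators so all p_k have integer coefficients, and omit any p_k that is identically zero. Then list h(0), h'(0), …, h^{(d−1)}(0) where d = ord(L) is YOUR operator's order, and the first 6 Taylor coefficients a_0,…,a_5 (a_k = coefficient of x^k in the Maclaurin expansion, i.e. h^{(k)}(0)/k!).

f: a_k = -1, -3/2, 9/8, -27/16, 405/128, -1701/256, …
f∘r: x↦r, Dx↦Dx/r' in L_f ⇒ L₀.
L = -3 + (1 + 10·x + 16·x^2)·Dx  (order 1).
h: a_k = -1, -3, 21/2, -87/2, 1677/8, -9069/8, …
ICs: h(0) = -1.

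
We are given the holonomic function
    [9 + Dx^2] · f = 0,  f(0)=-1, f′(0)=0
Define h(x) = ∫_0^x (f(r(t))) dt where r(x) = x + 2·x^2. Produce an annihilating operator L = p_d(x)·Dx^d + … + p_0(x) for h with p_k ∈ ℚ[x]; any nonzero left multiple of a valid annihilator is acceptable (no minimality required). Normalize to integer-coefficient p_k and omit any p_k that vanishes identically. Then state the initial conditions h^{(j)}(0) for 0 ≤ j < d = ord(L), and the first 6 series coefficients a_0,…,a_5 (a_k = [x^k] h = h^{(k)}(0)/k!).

f: a_k = -1, 0, 9/2, 0, -27/8, 0, …
Substitute x→r, Dx→(1/r')Dx; clear ⇒ L₀.
h=∫h₀ ⇒ L = L₀·Dx.
L = (9 + 108·x + 432·x^2 + 576·x^3)·Dx - 4·Dx^2 + (1 + 4·x)·Dx^3  (order 3).
h: a_k = 0, -1, 0, 3/2, 9/2, 117/40, …
ICs: h(0) = 0, h′(0) = -1, h′′(0) = 0.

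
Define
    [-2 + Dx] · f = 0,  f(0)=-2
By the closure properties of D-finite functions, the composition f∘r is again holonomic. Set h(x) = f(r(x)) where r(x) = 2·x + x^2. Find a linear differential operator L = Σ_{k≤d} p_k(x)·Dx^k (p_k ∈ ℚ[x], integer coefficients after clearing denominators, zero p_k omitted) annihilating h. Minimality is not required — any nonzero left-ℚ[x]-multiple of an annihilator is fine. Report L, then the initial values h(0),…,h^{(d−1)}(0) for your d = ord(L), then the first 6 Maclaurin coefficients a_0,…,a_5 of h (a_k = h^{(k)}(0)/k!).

L = (-4 - 4·x) + Dx  (order 1).
h: a_k = -2, -8, -20, -112/3, -172/3, -1136/15, …
ICs: h(0) = -2.

f: a_k = -2, -4, -4, -8/3, -4/3, -8/15, …
f∘r: x↦r, Dx↦Dx/r' in L_f ⇒ L₀.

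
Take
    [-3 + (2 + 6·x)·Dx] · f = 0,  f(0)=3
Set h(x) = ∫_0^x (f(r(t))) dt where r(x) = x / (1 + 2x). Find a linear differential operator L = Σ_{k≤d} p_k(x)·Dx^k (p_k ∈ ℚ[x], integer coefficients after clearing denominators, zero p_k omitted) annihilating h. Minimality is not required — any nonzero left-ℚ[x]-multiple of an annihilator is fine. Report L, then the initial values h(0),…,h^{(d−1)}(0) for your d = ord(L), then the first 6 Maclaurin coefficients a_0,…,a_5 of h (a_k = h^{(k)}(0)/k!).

L = -3·Dx + (2 + 14·x + 20·x^2)·Dx^2  (order 2).
h: a_k = 0, 3, 9/4, -33/8, 585/64, -2979/128, …
ICs: h(0) = 0, h′(0) = 3.

f: a_k = 3, 9/2, -27/8, 81/16, -1215/128, 5103/256, …
L₀ from L_f via x↦r, Dx↦r'^{-1}Dx.
h=∫h₀ ⇒ L = L₀·Dx.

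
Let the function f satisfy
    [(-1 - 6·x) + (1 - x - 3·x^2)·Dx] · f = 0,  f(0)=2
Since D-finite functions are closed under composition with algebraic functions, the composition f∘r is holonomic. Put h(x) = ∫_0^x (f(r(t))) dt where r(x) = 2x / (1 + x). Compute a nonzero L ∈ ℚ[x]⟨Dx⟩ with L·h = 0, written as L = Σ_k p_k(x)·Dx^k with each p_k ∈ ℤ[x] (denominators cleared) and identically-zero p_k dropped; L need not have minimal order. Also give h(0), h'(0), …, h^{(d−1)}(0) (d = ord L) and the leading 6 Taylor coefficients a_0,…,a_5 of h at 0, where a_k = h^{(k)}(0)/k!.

L = (2 + 26·x)·Dx + (-1 - x + 13·x^2 + 13·x^3)·Dx^2  (order 2).
h: a_k = 0, 2, 2, 28/3, 13, 364/5, …
ICs: h(0) = 0, h′(0) = 2.

f: a_k = 2, 2, 8, 14, 38, 80, …
f∘r: x↦r, Dx↦Dx/r' in L_f ⇒ L₀.
∫: right-multiply L₀ by Dx.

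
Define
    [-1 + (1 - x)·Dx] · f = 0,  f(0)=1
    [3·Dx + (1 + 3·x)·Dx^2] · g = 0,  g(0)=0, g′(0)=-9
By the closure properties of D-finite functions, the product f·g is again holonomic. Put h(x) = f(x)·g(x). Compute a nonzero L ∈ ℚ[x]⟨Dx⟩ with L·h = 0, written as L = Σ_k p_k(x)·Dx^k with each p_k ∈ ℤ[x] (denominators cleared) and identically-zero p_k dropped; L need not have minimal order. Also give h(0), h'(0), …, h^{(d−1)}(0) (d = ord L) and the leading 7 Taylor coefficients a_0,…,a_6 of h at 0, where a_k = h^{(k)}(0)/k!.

f: a_k = 1, 1, 1, 1, 1, 1, 1, …
g: a_k = 0, -9, 27/2, -27, 243/4, -729/5, 729/2, …
Sym-product of L_f,L_g gives L₀ (≤ ord 2).
L = 3 + (-1 + 9·x)·Dx + (-1 - 2·x + 3·x^2)·Dx^2  (order 2).
h: a_k = 0, -9, 9/2, -45/2, 153/4, -2151/20, 5139/20, …
ICs: h(0) = 0, h′(0) = -9.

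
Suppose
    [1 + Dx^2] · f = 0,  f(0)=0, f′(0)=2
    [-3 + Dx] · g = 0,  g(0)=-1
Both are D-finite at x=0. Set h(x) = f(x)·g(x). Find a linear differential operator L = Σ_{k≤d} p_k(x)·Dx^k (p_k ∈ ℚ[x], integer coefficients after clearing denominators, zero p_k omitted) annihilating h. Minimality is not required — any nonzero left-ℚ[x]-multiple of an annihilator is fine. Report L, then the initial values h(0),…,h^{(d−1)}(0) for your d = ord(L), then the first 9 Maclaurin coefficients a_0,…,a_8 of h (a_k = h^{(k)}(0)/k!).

f: a_k = 0, 2, 0, -1/3, 0, 1/60, 0, -1/2520, 0, …
g: a_k = -1, -3, -9/2, -9/2, -27/8, -81/40, -81/80, -243/560, -729/4480, …
Sym-product of L_f,L_g gives L₀ (≤ ord 2).
L = 10 - 6·Dx + Dx^2  (order 2).
h: a_k = 0, -2, -6, -26/3, -8, -79/15, -13/5, -307/315, -4/15, …
ICs: h(0) = 0, h′(0) = -2.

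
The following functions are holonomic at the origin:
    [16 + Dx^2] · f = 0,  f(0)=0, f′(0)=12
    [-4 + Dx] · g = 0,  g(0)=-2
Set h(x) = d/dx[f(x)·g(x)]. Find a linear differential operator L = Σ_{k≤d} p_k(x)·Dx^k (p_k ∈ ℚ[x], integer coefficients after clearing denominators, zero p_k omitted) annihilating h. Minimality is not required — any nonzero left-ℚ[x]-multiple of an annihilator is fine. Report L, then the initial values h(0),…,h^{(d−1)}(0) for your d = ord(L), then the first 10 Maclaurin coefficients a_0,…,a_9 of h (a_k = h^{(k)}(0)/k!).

f: a_k = 0, 12, 0, -32, 0, 128/5, 0, -1024/105, 0, 2048/945, …
g: a_k = -2, -8, -16, -64/3, -64/3, -256/15, -512/45, -2048/315, -1024/315, -4096/2835, …
f·g: L₀ = L_f ⊗_s L_g, ord ≤ 2·1.
h₀' ⇒ L via d/dx closure of L₀.
L = 32 - 8·Dx + Dx^2  (order 2).
h: a_k = -24, -192, -384, 0, 1024, 8192/5, 16384/15, 0, -65536/105, -524288/945, …
ICs: h(0) = -24, h′(0) = -192.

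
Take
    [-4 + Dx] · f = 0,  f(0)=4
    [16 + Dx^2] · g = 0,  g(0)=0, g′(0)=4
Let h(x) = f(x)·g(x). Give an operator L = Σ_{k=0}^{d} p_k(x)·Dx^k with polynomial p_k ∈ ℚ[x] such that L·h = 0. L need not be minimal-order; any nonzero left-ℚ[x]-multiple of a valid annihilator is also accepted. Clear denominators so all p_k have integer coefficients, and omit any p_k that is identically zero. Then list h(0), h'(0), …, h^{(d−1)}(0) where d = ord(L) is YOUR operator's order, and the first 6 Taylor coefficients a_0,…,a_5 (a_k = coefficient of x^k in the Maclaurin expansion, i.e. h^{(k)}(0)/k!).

L = 32 - 8·Dx + Dx^2  (order 2).
h: a_k = 0, 16, 64, 256/3, 0, -2048/15, …
ICs: h(0) = 0, h′(0) = 16.

f: a_k = 4, 16, 32, 128/3, 128/3, 512/15, …
g: a_k = 0, 4, 0, -32/3, 0, 128/15, …
Sym-product of L_f,L_g gives L₀ (≤ ord 2).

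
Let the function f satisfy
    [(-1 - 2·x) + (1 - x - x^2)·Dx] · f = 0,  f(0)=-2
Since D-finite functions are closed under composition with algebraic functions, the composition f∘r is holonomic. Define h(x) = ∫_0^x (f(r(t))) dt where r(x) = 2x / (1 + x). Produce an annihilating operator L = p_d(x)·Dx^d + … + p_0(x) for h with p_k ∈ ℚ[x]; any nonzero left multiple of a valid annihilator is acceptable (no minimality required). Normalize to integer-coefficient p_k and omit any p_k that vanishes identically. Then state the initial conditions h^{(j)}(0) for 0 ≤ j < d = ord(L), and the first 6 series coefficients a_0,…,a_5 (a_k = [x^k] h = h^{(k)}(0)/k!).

f: a_k = -2, -2, -4, -6, -10, -16, …
Substitute x→r, Dx→(1/r')Dx; clear ⇒ L₀.
∫: right-multiply L₀ by Dx.
L = (2 + 10·x)·Dx + (-1 - x + 5·x^2 + 5·x^3)·Dx^2  (order 2).
h: a_k = 0, -2, -2, -4, -5, -12, …
ICs: h(0) = 0, h′(0) = -2.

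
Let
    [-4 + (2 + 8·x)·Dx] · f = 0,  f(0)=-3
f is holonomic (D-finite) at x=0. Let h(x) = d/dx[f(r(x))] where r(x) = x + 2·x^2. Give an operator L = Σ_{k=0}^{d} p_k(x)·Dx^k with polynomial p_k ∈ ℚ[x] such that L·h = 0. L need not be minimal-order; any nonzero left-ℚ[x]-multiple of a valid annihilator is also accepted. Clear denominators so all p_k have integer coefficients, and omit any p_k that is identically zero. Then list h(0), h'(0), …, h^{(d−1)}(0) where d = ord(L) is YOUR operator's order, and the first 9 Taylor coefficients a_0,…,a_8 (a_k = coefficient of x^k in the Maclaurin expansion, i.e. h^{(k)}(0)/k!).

f: a_k = -3, -6, 6, -12, 30, -84, 252, -792, 2574, …
L₀ from L_f via x↦r, Dx↦r'^{-1}Dx.
Derive L from L₀ (diff closure).
L = 2 + (-1 - 8·x - 24·x^2 - 32·x^3)·Dx  (order 1).
h: a_k = -6, -12, 36, -72, 60, 216, -1176, 2928, -2916, …
ICs: h(0) = -6.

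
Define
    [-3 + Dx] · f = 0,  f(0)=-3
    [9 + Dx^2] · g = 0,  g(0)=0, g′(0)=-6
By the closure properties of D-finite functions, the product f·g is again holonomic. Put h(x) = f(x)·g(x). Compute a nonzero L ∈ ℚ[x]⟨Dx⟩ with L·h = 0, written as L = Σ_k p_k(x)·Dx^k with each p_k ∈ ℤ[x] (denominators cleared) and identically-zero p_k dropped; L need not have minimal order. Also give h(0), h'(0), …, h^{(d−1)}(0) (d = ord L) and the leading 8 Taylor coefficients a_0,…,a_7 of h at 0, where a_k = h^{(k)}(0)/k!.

L = 18 - 6·Dx + Dx^2  (order 2).
h: a_k = 0, 18, 54, 54, 0, -243/5, -243/5, -729/35, …
ICs: h(0) = 0, h′(0) = 18.

f: a_k = -3, -9, -27/2, -27/2, -81/8, -243/40, -243/80, -729/560, …
g: a_k = 0, -6, 0, 9, 0, -81/20, 0, 243/280, …
Product ⇒ symmetric product L₀, ord ≤ 2.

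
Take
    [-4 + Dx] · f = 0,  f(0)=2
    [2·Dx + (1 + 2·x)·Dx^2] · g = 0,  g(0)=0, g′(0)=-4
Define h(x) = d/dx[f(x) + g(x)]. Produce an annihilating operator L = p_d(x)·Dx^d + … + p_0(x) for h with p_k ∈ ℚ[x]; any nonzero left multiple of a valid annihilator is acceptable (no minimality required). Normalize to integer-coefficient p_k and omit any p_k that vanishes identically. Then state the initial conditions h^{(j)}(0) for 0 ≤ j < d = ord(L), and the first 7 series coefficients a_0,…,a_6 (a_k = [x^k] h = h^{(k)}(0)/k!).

L = (-32 - 32·x) + (-4 - 32·x - 32·x^2)·Dx + (3 + 10·x + 8·x^2)·Dx^2  (order 2).
h: a_k = 4, 40, 48, 352/3, 64/3, 2944/15, -9472/45, …
ICs: h(0) = 4, h′(0) = 40.

f: a_k = 2, 8, 16, 64/3, 64/3, 256/15, 512/45, …
g: a_k = 0, -4, 4, -16/3, 8, -64/5, 64/3, …
Sum ⇒ L₀ = lclm(L_f,L_g) in ℚ(x)⟨Dx⟩.
h=h₀': d/dx-closure on L₀ ⇒ L.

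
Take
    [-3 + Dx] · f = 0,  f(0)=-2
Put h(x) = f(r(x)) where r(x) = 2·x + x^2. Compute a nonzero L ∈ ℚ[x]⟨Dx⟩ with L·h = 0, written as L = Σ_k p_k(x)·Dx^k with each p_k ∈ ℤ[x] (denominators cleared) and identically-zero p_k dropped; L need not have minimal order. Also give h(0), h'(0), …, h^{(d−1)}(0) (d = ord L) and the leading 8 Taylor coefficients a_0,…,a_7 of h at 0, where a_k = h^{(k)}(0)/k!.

f: a_k = -2, -6, -9, -9, -27/4, -81/20, -81/40, -243/280, …
f∘r: x↦r, Dx↦Dx/r' in L_f ⇒ L₀.
L = (-6 - 6·x) + Dx  (order 1).
h: a_k = -2, -12, -42, -108, -225, -1998/5, -3123/5, -30726/35, …
ICs: h(0) = -2.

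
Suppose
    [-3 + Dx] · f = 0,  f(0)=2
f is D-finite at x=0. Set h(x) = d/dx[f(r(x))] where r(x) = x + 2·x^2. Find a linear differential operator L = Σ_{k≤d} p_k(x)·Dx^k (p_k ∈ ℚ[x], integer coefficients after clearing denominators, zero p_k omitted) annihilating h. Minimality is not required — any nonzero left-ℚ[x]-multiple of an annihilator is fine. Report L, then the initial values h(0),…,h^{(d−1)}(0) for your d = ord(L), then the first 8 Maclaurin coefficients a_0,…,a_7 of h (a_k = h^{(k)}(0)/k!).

L = (7 + 24·x + 48·x^2) + (-1 - 4·x)·Dx  (order 1).
h: a_k = 6, 42, 135, 387, 3321/4, 33183/20, 112887/40, 253557/56, …
ICs: h(0) = 6.

f: a_k = 2, 6, 9, 9, 27/4, 81/20, 81/40, 243/280, …
Change of var in L_f (x↦r) gives L₀.
Derive L from L₀ (diff closure).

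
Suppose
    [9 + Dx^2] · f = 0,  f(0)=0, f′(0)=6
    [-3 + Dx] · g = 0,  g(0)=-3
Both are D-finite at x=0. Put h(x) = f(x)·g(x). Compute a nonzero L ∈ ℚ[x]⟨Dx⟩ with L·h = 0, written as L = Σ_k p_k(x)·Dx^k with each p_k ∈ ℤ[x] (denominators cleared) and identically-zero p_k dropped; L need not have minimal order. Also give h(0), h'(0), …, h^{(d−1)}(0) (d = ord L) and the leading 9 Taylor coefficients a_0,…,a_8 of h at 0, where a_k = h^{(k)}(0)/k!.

f: a_k = 0, 6, 0, -9, 0, 81/20, 0, -243/280, 0, …
g: a_k = -3, -9, -27/2, -27/2, -81/8, -243/40, -243/80, -729/560, -2187/4480, …
Sym-product of L_f,L_g gives L₀ (≤ ord 2).
L = 18 - 6·Dx + Dx^2  (order 2).
h: a_k = 0, -18, -54, -54, 0, 243/5, 243/5, 729/35, 0, …
ICs: h(0) = 0, h′(0) = -18.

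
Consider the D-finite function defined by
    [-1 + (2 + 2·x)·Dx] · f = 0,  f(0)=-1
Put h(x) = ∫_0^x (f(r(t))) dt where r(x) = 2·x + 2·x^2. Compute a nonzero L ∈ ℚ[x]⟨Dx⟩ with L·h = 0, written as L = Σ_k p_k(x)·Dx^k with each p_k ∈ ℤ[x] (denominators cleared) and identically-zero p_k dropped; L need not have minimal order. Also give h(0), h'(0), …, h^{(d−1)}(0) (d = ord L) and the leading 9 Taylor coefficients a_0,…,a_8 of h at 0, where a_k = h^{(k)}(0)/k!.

L = (-1 - 2·x)·Dx + (1 + 2·x + 2·x^2)·Dx^2  (order 2).
h: a_k = 0, -1, -1/2, -1/6, 1/8, -3/40, 1/48, 3/112, -7/128, …
ICs: h(0) = 0, h′(0) = -1.

f: a_k = -1, -1/2, 1/8, -1/16, 5/128, -7/256, 21/1024, -33/2048, 429/32768, …
L₀ from L_f via x↦r, Dx↦r'^{-1}Dx.
Integrate: L := L₀·Dx.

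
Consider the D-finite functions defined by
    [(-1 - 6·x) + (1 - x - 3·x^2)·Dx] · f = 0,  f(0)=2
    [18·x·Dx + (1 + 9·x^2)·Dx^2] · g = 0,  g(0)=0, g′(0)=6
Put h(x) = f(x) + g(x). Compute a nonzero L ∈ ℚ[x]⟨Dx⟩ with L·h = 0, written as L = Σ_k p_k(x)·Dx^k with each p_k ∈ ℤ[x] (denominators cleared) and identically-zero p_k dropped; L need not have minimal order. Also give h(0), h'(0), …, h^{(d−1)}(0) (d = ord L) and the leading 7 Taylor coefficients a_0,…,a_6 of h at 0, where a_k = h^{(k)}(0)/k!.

f: a_k = 2, 2, 8, 14, 38, 80, 194, …
g: a_k = 0, 6, 0, -18, 0, 486/5, 0, …
L₀ := lclm(L_f,L_g); ord L₀ ≤ 1+2.
L = (-72 + 288·x + 4428·x^2 + 9720·x^3 + 33534·x^4 + 13122·x^6)·Dx + (30 + 180·x + 144·x^2 + 1728·x^3 + 9153·x^4 + 23814·x^5 + 2187·x^6 + 13122·x^7)·Dx^2 + (-4 - 14·x - 114·x^2 + 36·x^3 - 459·x^4 + 1539·x^5 + 2430·x^6 + 729·x^7 + 2187·x^8)·Dx^3  (order 3).
h: a_k = 2, 8, 8, -4, 38, 886/5, 194, …
ICs: h(0) = 2, h′(0) = 8, h′′(0) = 16.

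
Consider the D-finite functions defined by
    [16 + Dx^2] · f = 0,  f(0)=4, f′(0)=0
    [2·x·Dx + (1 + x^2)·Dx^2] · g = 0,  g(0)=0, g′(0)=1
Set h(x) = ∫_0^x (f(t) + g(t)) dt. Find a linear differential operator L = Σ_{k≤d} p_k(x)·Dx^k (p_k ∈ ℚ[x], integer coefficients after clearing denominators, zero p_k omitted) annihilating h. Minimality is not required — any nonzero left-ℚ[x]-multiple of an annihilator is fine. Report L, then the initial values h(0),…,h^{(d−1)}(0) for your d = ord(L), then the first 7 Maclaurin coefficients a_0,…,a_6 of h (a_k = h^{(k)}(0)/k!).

f: a_k = 4, 0, -32, 0, 128/3, 0, -1024/45, …
g: a_k = 0, 1, 0, -1/3, 0, 1/5, 0, …
Sum ⇒ L₀ = lclm(L_f,L_g) in ℚ(x)⟨Dx⟩.
∫: right-multiply L₀ by Dx.
L = (64·x + 704·x^3 + 256·x^5)·Dx^2 + (112 + 416·x^2 + 432·x^4 + 128·x^6)·Dx^3 + (4·x + 44·x^3 + 16·x^5)·Dx^4 + (7 + 26·x^2 + 27·x^4 + 8·x^6)·Dx^5  (order 5).
h: a_k = 0, 4, 1/2, -32/3, -1/12, 128/15, 1/30, …
ICs: h(0) = 0, h′(0) = 4, h′′(0) = 1, h′′′(0) = -64, h′′′′(0) = -2.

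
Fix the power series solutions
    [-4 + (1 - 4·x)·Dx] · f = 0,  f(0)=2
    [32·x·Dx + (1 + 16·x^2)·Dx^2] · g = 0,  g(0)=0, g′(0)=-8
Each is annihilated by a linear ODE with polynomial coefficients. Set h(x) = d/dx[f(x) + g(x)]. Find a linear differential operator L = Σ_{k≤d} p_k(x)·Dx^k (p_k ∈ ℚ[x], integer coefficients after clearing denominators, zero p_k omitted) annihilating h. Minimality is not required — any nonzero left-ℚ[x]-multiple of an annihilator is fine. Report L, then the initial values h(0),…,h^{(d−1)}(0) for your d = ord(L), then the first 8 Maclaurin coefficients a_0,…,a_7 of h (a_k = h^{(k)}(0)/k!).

f: a_k = 2, 8, 32, 128, 512, 2048, 8192, 32768, …
g: a_k = 0, -8, 0, 128/3, 0, -2048/5, 0, 32768/7, …
h₀=f+g: left-lcm gives L₀, ord ≤ 3.
h=h₀': d/dx-closure on L₀ ⇒ L.
L = (-32 + 512·x + 1536·x^2) + (16 - 32·x + 256·x^2 + 1536·x^3)·Dx + (-1 + 256·x^4)·Dx^2  (order 2).
h: a_k = 0, 64, 512, 2048, 8192, 49152, 262144, 1048576, …
ICs: h(0) = 0, h′(0) = 64.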